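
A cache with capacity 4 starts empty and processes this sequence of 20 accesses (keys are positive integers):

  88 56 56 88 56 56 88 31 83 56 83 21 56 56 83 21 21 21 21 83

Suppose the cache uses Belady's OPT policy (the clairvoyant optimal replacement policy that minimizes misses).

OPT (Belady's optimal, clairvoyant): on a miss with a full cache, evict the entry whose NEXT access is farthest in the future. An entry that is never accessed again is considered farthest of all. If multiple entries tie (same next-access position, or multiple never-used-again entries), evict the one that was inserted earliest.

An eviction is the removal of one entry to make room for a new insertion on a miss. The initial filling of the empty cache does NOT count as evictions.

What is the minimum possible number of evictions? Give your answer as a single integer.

Answer: 1

Derivation:
OPT (Belady) simulation (capacity=4):
  1. access 88: MISS. Cache: [88]
  2. access 56: MISS. Cache: [88 56]
  3. access 56: HIT. Next use of 56: step 5. Cache: [88 56]
  4. access 88: HIT. Next use of 88: step 7. Cache: [88 56]
  5. access 56: HIT. Next use of 56: step 6. Cache: [88 56]
  6. access 56: HIT. Next use of 56: step 10. Cache: [88 56]
  7. access 88: HIT. Next use of 88: never. Cache: [88 56]
  8. access 31: MISS. Cache: [88 56 31]
  9. access 83: MISS. Cache: [88 56 31 83]
  10. access 56: HIT. Next use of 56: step 13. Cache: [88 56 31 83]
  11. access 83: HIT. Next use of 83: step 15. Cache: [88 56 31 83]
  12. access 21: MISS, evict 88 (next use: never). Cache: [56 31 83 21]
  13. access 56: HIT. Next use of 56: step 14. Cache: [56 31 83 21]
  14. access 56: HIT. Next use of 56: never. Cache: [56 31 83 21]
  15. access 83: HIT. Next use of 83: step 20. Cache: [56 31 83 21]
  16. access 21: HIT. Next use of 21: step 17. Cache: [56 31 83 21]
  17. access 21: HIT. Next use of 21: step 18. Cache: [56 31 83 21]
  18. access 21: HIT. Next use of 21: step 19. Cache: [56 31 83 21]
  19. access 21: HIT. Next use of 21: never. Cache: [56 31 83 21]
  20. access 83: HIT. Next use of 83: never. Cache: [56 31 83 21]
Total: 15 hits, 5 misses, 1 evictions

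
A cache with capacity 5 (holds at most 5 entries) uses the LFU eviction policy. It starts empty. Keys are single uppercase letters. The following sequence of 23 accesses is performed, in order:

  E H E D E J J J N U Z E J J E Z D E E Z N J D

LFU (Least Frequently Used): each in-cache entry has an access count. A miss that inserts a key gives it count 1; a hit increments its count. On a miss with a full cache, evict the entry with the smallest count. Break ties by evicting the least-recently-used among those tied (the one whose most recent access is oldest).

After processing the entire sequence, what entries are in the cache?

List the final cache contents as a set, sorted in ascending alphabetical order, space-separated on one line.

LFU simulation (capacity=5):
  1. access E: MISS. Cache: [E(c=1)]
  2. access H: MISS. Cache: [E(c=1) H(c=1)]
  3. access E: HIT, count now 2. Cache: [H(c=1) E(c=2)]
  4. access D: MISS. Cache: [H(c=1) D(c=1) E(c=2)]
  5. access E: HIT, count now 3. Cache: [H(c=1) D(c=1) E(c=3)]
  6. access J: MISS. Cache: [H(c=1) D(c=1) J(c=1) E(c=3)]
  7. access J: HIT, count now 2. Cache: [H(c=1) D(c=1) J(c=2) E(c=3)]
  8. access J: HIT, count now 3. Cache: [H(c=1) D(c=1) E(c=3) J(c=3)]
  9. access N: MISS. Cache: [H(c=1) D(c=1) N(c=1) E(c=3) J(c=3)]
  10. access U: MISS, evict H(c=1). Cache: [D(c=1) N(c=1) U(c=1) E(c=3) J(c=3)]
  11. access Z: MISS, evict D(c=1). Cache: [N(c=1) U(c=1) Z(c=1) E(c=3) J(c=3)]
  12. access E: HIT, count now 4. Cache: [N(c=1) U(c=1) Z(c=1) J(c=3) E(c=4)]
  13. access J: HIT, count now 4. Cache: [N(c=1) U(c=1) Z(c=1) E(c=4) J(c=4)]
  14. access J: HIT, count now 5. Cache: [N(c=1) U(c=1) Z(c=1) E(c=4) J(c=5)]
  15. access E: HIT, count now 5. Cache: [N(c=1) U(c=1) Z(c=1) J(c=5) E(c=5)]
  16. access Z: HIT, count now 2. Cache: [N(c=1) U(c=1) Z(c=2) J(c=5) E(c=5)]
  17. access D: MISS, evict N(c=1). Cache: [U(c=1) D(c=1) Z(c=2) J(c=5) E(c=5)]
  18. access E: HIT, count now 6. Cache: [U(c=1) D(c=1) Z(c=2) J(c=5) E(c=6)]
  19. access E: HIT, count now 7. Cache: [U(c=1) D(c=1) Z(c=2) J(c=5) E(c=7)]
  20. access Z: HIT, count now 3. Cache: [U(c=1) D(c=1) Z(c=3) J(c=5) E(c=7)]
  21. access N: MISS, evict U(c=1). Cache: [D(c=1) N(c=1) Z(c=3) J(c=5) E(c=7)]
  22. access J: HIT, count now 6. Cache: [D(c=1) N(c=1) Z(c=3) J(c=6) E(c=7)]
  23. access D: HIT, count now 2. Cache: [N(c=1) D(c=2) Z(c=3) J(c=6) E(c=7)]
Total: 14 hits, 9 misses, 4 evictions

Answer: D E J N Z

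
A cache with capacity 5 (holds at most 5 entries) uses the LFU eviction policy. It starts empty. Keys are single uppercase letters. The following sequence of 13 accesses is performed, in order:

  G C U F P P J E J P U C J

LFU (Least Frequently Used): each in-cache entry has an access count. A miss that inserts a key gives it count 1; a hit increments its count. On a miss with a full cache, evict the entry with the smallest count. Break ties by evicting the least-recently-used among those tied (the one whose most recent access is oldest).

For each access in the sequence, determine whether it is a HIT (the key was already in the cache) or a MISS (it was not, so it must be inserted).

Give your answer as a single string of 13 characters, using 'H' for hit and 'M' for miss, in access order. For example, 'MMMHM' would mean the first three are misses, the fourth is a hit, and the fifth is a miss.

LFU simulation (capacity=5):
  1. access G: MISS. Cache: [G(c=1)]
  2. access C: MISS. Cache: [G(c=1) C(c=1)]
  3. access U: MISS. Cache: [G(c=1) C(c=1) U(c=1)]
  4. access F: MISS. Cache: [G(c=1) C(c=1) U(c=1) F(c=1)]
  5. access P: MISS. Cache: [G(c=1) C(c=1) U(c=1) F(c=1) P(c=1)]
  6. access P: HIT, count now 2. Cache: [G(c=1) C(c=1) U(c=1) F(c=1) P(c=2)]
  7. access J: MISS, evict G(c=1). Cache: [C(c=1) U(c=1) F(c=1) J(c=1) P(c=2)]
  8. access E: MISS, evict C(c=1). Cache: [U(c=1) F(c=1) J(c=1) E(c=1) P(c=2)]
  9. access J: HIT, count now 2. Cache: [U(c=1) F(c=1) E(c=1) P(c=2) J(c=2)]
  10. access P: HIT, count now 3. Cache: [U(c=1) F(c=1) E(c=1) J(c=2) P(c=3)]
  11. access U: HIT, count now 2. Cache: [F(c=1) E(c=1) J(c=2) U(c=2) P(c=3)]
  12. access C: MISS, evict F(c=1). Cache: [E(c=1) C(c=1) J(c=2) U(c=2) P(c=3)]
  13. access J: HIT, count now 3. Cache: [E(c=1) C(c=1) U(c=2) P(c=3) J(c=3)]
Total: 5 hits, 8 misses, 3 evictions

Answer: MMMMMHMMHHHMH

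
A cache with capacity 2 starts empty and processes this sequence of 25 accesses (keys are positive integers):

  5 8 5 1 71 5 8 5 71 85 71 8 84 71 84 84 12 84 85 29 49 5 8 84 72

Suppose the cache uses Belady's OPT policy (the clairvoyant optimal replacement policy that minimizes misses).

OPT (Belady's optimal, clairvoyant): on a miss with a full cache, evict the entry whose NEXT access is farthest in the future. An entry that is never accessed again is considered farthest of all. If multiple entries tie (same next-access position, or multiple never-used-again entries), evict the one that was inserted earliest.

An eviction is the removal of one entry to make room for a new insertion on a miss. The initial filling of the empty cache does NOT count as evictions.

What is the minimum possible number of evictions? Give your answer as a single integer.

Answer: 14

Derivation:
OPT (Belady) simulation (capacity=2):
  1. access 5: MISS. Cache: [5]
  2. access 8: MISS. Cache: [5 8]
  3. access 5: HIT. Next use of 5: step 6. Cache: [5 8]
  4. access 1: MISS, evict 8 (next use: step 7). Cache: [5 1]
  5. access 71: MISS, evict 1 (next use: never). Cache: [5 71]
  6. access 5: HIT. Next use of 5: step 8. Cache: [5 71]
  7. access 8: MISS, evict 71 (next use: step 9). Cache: [5 8]
  8. access 5: HIT. Next use of 5: step 22. Cache: [5 8]
  9. access 71: MISS, evict 5 (next use: step 22). Cache: [8 71]
  10. access 85: MISS, evict 8 (next use: step 12). Cache: [71 85]
  11. access 71: HIT. Next use of 71: step 14. Cache: [71 85]
  12. access 8: MISS, evict 85 (next use: step 19). Cache: [71 8]
  13. access 84: MISS, evict 8 (next use: step 23). Cache: [71 84]
  14. access 71: HIT. Next use of 71: never. Cache: [71 84]
  15. access 84: HIT. Next use of 84: step 16. Cache: [71 84]
  16. access 84: HIT. Next use of 84: step 18. Cache: [71 84]
  17. access 12: MISS, evict 71 (next use: never). Cache: [84 12]
  18. access 84: HIT. Next use of 84: step 24. Cache: [84 12]
  19. access 85: MISS, evict 12 (next use: never). Cache: [84 85]
  20. access 29: MISS, evict 85 (next use: never). Cache: [84 29]
  21. access 49: MISS, evict 29 (next use: never). Cache: [84 49]
  22. access 5: MISS, evict 49 (next use: never). Cache: [84 5]
  23. access 8: MISS, evict 5 (next use: never). Cache: [84 8]
  24. access 84: HIT. Next use of 84: never. Cache: [84 8]
  25. access 72: MISS, evict 84 (next use: never). Cache: [8 72]
Total: 9 hits, 16 misses, 14 evictions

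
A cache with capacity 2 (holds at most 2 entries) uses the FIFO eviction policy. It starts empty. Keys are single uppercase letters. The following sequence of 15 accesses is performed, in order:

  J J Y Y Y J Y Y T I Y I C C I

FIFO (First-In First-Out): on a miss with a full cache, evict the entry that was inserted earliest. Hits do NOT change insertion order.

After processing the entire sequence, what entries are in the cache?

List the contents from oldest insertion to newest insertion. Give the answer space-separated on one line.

Answer: C I

Derivation:
FIFO simulation (capacity=2):
  1. access J: MISS. Cache (old->new): [J]
  2. access J: HIT. Cache (old->new): [J]
  3. access Y: MISS. Cache (old->new): [J Y]
  4. access Y: HIT. Cache (old->new): [J Y]
  5. access Y: HIT. Cache (old->new): [J Y]
  6. access J: HIT. Cache (old->new): [J Y]
  7. access Y: HIT. Cache (old->new): [J Y]
  8. access Y: HIT. Cache (old->new): [J Y]
  9. access T: MISS, evict J. Cache (old->new): [Y T]
  10. access I: MISS, evict Y. Cache (old->new): [T I]
  11. access Y: MISS, evict T. Cache (old->new): [I Y]
  12. access I: HIT. Cache (old->new): [I Y]
  13. access C: MISS, evict I. Cache (old->new): [Y C]
  14. access C: HIT. Cache (old->new): [Y C]
  15. access I: MISS, evict Y. Cache (old->new): [C I]
Total: 8 hits, 7 misses, 5 evictions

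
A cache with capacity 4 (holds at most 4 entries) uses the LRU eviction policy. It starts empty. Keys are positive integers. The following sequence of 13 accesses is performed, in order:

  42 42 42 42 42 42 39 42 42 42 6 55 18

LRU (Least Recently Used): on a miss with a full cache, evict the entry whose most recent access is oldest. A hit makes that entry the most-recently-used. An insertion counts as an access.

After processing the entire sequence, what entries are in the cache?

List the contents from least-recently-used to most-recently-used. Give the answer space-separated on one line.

Answer: 42 6 55 18

Derivation:
LRU simulation (capacity=4):
  1. access 42: MISS. Cache (LRU->MRU): [42]
  2. access 42: HIT. Cache (LRU->MRU): [42]
  3. access 42: HIT. Cache (LRU->MRU): [42]
  4. access 42: HIT. Cache (LRU->MRU): [42]
  5. access 42: HIT. Cache (LRU->MRU): [42]
  6. access 42: HIT. Cache (LRU->MRU): [42]
  7. access 39: MISS. Cache (LRU->MRU): [42 39]
  8. access 42: HIT. Cache (LRU->MRU): [39 42]
  9. access 42: HIT. Cache (LRU->MRU): [39 42]
  10. access 42: HIT. Cache (LRU->MRU): [39 42]
  11. access 6: MISS. Cache (LRU->MRU): [39 42 6]
  12. access 55: MISS. Cache (LRU->MRU): [39 42 6 55]
  13. access 18: MISS, evict 39. Cache (LRU->MRU): [42 6 55 18]
Total: 8 hits, 5 misses, 1 evictions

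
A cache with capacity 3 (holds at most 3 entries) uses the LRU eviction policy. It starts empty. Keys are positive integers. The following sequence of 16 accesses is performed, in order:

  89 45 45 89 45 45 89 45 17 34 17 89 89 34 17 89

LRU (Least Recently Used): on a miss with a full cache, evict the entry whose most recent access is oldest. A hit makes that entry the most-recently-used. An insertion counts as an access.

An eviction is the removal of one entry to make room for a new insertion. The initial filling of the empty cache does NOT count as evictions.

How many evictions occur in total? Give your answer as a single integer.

LRU simulation (capacity=3):
  1. access 89: MISS. Cache (LRU->MRU): [89]
  2. access 45: MISS. Cache (LRU->MRU): [89 45]
  3. access 45: HIT. Cache (LRU->MRU): [89 45]
  4. access 89: HIT. Cache (LRU->MRU): [45 89]
  5. access 45: HIT. Cache (LRU->MRU): [89 45]
  6. access 45: HIT. Cache (LRU->MRU): [89 45]
  7. access 89: HIT. Cache (LRU->MRU): [45 89]
  8. access 45: HIT. Cache (LRU->MRU): [89 45]
  9. access 17: MISS. Cache (LRU->MRU): [89 45 17]
  10. access 34: MISS, evict 89. Cache (LRU->MRU): [45 17 34]
  11. access 17: HIT. Cache (LRU->MRU): [45 34 17]
  12. access 89: MISS, evict 45. Cache (LRU->MRU): [34 17 89]
  13. access 89: HIT. Cache (LRU->MRU): [34 17 89]
  14. access 34: HIT. Cache (LRU->MRU): [17 89 34]
  15. access 17: HIT. Cache (LRU->MRU): [89 34 17]
  16. access 89: HIT. Cache (LRU->MRU): [34 17 89]
Total: 11 hits, 5 misses, 2 evictions

Answer: 2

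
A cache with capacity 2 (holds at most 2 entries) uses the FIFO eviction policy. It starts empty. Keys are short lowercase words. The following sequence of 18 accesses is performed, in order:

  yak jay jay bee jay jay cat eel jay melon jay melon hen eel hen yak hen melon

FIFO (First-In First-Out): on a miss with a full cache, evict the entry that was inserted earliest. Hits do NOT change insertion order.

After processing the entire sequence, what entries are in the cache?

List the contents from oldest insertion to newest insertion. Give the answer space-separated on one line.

FIFO simulation (capacity=2):
  1. access yak: MISS. Cache (old->new): [yak]
  2. access jay: MISS. Cache (old->new): [yak jay]
  3. access jay: HIT. Cache (old->new): [yak jay]
  4. access bee: MISS, evict yak. Cache (old->new): [jay bee]
  5. access jay: HIT. Cache (old->new): [jay bee]
  6. access jay: HIT. Cache (old->new): [jay bee]
  7. access cat: MISS, evict jay. Cache (old->new): [bee cat]
  8. access eel: MISS, evict bee. Cache (old->new): [cat eel]
  9. access jay: MISS, evict cat. Cache (old->new): [eel jay]
  10. access melon: MISS, evict eel. Cache (old->new): [jay melon]
  11. access jay: HIT. Cache (old->new): [jay melon]
  12. access melon: HIT. Cache (old->new): [jay melon]
  13. access hen: MISS, evict jay. Cache (old->new): [melon hen]
  14. access eel: MISS, evict melon. Cache (old->new): [hen eel]
  15. access hen: HIT. Cache (old->new): [hen eel]
  16. access yak: MISS, evict hen. Cache (old->new): [eel yak]
  17. access hen: MISS, evict eel. Cache (old->new): [yak hen]
  18. access melon: MISS, evict yak. Cache (old->new): [hen melon]
Total: 6 hits, 12 misses, 10 evictions

Answer: hen melon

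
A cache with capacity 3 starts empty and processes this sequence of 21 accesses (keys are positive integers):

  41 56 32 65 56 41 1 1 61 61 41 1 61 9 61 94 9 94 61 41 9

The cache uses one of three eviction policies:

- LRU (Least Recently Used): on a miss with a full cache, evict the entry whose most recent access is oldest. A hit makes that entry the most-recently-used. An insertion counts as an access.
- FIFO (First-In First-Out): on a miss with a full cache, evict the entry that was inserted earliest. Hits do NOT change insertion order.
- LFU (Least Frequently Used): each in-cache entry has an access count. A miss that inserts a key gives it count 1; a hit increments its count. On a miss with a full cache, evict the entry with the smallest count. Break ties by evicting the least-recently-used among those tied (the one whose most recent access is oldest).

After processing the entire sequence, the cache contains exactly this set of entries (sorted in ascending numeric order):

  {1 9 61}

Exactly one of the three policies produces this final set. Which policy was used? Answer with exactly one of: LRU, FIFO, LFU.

Simulating under each policy and comparing final sets:
  LRU: final set = {9 41 61} -> differs
  FIFO: final set = {9 41 94} -> differs
  LFU: final set = {1 9 61} -> MATCHES target
Only LFU produces the target set.

Answer: LFU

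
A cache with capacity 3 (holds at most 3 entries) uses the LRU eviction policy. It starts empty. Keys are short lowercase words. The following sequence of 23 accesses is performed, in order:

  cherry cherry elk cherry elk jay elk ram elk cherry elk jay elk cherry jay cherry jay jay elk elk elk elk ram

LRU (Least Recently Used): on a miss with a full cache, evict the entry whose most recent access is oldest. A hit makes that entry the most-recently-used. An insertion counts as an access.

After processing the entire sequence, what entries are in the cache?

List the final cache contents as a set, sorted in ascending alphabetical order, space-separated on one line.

LRU simulation (capacity=3):
  1. access cherry: MISS. Cache (LRU->MRU): [cherry]
  2. access cherry: HIT. Cache (LRU->MRU): [cherry]
  3. access elk: MISS. Cache (LRU->MRU): [cherry elk]
  4. access cherry: HIT. Cache (LRU->MRU): [elk cherry]
  5. access elk: HIT. Cache (LRU->MRU): [cherry elk]
  6. access jay: MISS. Cache (LRU->MRU): [cherry elk jay]
  7. access elk: HIT. Cache (LRU->MRU): [cherry jay elk]
  8. access ram: MISS, evict cherry. Cache (LRU->MRU): [jay elk ram]
  9. access elk: HIT. Cache (LRU->MRU): [jay ram elk]
  10. access cherry: MISS, evict jay. Cache (LRU->MRU): [ram elk cherry]
  11. access elk: HIT. Cache (LRU->MRU): [ram cherry elk]
  12. access jay: MISS, evict ram. Cache (LRU->MRU): [cherry elk jay]
  13. access elk: HIT. Cache (LRU->MRU): [cherry jay elk]
  14. access cherry: HIT. Cache (LRU->MRU): [jay elk cherry]
  15. access jay: HIT. Cache (LRU->MRU): [elk cherry jay]
  16. access cherry: HIT. Cache (LRU->MRU): [elk jay cherry]
  17. access jay: HIT. Cache (LRU->MRU): [elk cherry jay]
  18. access jay: HIT. Cache (LRU->MRU): [elk cherry jay]
  19. access elk: HIT. Cache (LRU->MRU): [cherry jay elk]
  20. access elk: HIT. Cache (LRU->MRU): [cherry jay elk]
  21. access elk: HIT. Cache (LRU->MRU): [cherry jay elk]
  22. access elk: HIT. Cache (LRU->MRU): [cherry jay elk]
  23. access ram: MISS, evict cherry. Cache (LRU->MRU): [jay elk ram]
Total: 16 hits, 7 misses, 4 evictions

Answer: elk jay ram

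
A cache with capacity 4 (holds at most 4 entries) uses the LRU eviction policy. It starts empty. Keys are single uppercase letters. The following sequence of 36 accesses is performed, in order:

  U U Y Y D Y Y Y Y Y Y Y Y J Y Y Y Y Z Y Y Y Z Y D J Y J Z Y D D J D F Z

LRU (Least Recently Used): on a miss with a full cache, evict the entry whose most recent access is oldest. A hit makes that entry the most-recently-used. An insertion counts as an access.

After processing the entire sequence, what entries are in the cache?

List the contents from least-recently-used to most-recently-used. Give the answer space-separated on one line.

LRU simulation (capacity=4):
  1. access U: MISS. Cache (LRU->MRU): [U]
  2. access U: HIT. Cache (LRU->MRU): [U]
  3. access Y: MISS. Cache (LRU->MRU): [U Y]
  4. access Y: HIT. Cache (LRU->MRU): [U Y]
  5. access D: MISS. Cache (LRU->MRU): [U Y D]
  6. access Y: HIT. Cache (LRU->MRU): [U D Y]
  7. access Y: HIT. Cache (LRU->MRU): [U D Y]
  8. access Y: HIT. Cache (LRU->MRU): [U D Y]
  9. access Y: HIT. Cache (LRU->MRU): [U D Y]
  10. access Y: HIT. Cache (LRU->MRU): [U D Y]
  11. access Y: HIT. Cache (LRU->MRU): [U D Y]
  12. access Y: HIT. Cache (LRU->MRU): [U D Y]
  13. access Y: HIT. Cache (LRU->MRU): [U D Y]
  14. access J: MISS. Cache (LRU->MRU): [U D Y J]
  15. access Y: HIT. Cache (LRU->MRU): [U D J Y]
  16. access Y: HIT. Cache (LRU->MRU): [U D J Y]
  17. access Y: HIT. Cache (LRU->MRU): [U D J Y]
  18. access Y: HIT. Cache (LRU->MRU): [U D J Y]
  19. access Z: MISS, evict U. Cache (LRU->MRU): [D J Y Z]
  20. access Y: HIT. Cache (LRU->MRU): [D J Z Y]
  21. access Y: HIT. Cache (LRU->MRU): [D J Z Y]
  22. access Y: HIT. Cache (LRU->MRU): [D J Z Y]
  23. access Z: HIT. Cache (LRU->MRU): [D J Y Z]
  24. access Y: HIT. Cache (LRU->MRU): [D J Z Y]
  25. access D: HIT. Cache (LRU->MRU): [J Z Y D]
  26. access J: HIT. Cache (LRU->MRU): [Z Y D J]
  27. access Y: HIT. Cache (LRU->MRU): [Z D J Y]
  28. access J: HIT. Cache (LRU->MRU): [Z D Y J]
  29. access Z: HIT. Cache (LRU->MRU): [D Y J Z]
  30. access Y: HIT. Cache (LRU->MRU): [D J Z Y]
  31. access D: HIT. Cache (LRU->MRU): [J Z Y D]
  32. access D: HIT. Cache (LRU->MRU): [J Z Y D]
  33. access J: HIT. Cache (LRU->MRU): [Z Y D J]
  34. access D: HIT. Cache (LRU->MRU): [Z Y J D]
  35. access F: MISS, evict Z. Cache (LRU->MRU): [Y J D F]
  36. access Z: MISS, evict Y. Cache (LRU->MRU): [J D F Z]
Total: 29 hits, 7 misses, 3 evictions

Answer: J D F Z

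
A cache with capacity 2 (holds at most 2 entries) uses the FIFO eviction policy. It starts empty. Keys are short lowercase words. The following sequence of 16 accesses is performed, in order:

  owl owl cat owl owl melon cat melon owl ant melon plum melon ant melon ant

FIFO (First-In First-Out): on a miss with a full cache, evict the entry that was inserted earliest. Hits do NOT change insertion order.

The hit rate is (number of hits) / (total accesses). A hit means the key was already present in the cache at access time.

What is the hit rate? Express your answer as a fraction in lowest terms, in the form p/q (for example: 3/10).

FIFO simulation (capacity=2):
  1. access owl: MISS. Cache (old->new): [owl]
  2. access owl: HIT. Cache (old->new): [owl]
  3. access cat: MISS. Cache (old->new): [owl cat]
  4. access owl: HIT. Cache (old->new): [owl cat]
  5. access owl: HIT. Cache (old->new): [owl cat]
  6. access melon: MISS, evict owl. Cache (old->new): [cat melon]
  7. access cat: HIT. Cache (old->new): [cat melon]
  8. access melon: HIT. Cache (old->new): [cat melon]
  9. access owl: MISS, evict cat. Cache (old->new): [melon owl]
  10. access ant: MISS, evict melon. Cache (old->new): [owl ant]
  11. access melon: MISS, evict owl. Cache (old->new): [ant melon]
  12. access plum: MISS, evict ant. Cache (old->new): [melon plum]
  13. access melon: HIT. Cache (old->new): [melon plum]
  14. access ant: MISS, evict melon. Cache (old->new): [plum ant]
  15. access melon: MISS, evict plum. Cache (old->new): [ant melon]
  16. access ant: HIT. Cache (old->new): [ant melon]
Total: 7 hits, 9 misses, 7 evictions

Hit rate = 7/16

Answer: 7/16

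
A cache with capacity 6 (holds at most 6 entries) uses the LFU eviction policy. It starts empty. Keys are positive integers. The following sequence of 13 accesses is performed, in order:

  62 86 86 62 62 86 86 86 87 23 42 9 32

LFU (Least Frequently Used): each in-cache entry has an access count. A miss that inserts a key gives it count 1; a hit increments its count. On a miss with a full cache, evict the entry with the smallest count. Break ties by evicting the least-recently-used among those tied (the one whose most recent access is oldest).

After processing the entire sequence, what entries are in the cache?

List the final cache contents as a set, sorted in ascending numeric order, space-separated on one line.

Answer: 9 23 32 42 62 86

Derivation:
LFU simulation (capacity=6):
  1. access 62: MISS. Cache: [62(c=1)]
  2. access 86: MISS. Cache: [62(c=1) 86(c=1)]
  3. access 86: HIT, count now 2. Cache: [62(c=1) 86(c=2)]
  4. access 62: HIT, count now 2. Cache: [86(c=2) 62(c=2)]
  5. access 62: HIT, count now 3. Cache: [86(c=2) 62(c=3)]
  6. access 86: HIT, count now 3. Cache: [62(c=3) 86(c=3)]
  7. access 86: HIT, count now 4. Cache: [62(c=3) 86(c=4)]
  8. access 86: HIT, count now 5. Cache: [62(c=3) 86(c=5)]
  9. access 87: MISS. Cache: [87(c=1) 62(c=3) 86(c=5)]
  10. access 23: MISS. Cache: [87(c=1) 23(c=1) 62(c=3) 86(c=5)]
  11. access 42: MISS. Cache: [87(c=1) 23(c=1) 42(c=1) 62(c=3) 86(c=5)]
  12. access 9: MISS. Cache: [87(c=1) 23(c=1) 42(c=1) 9(c=1) 62(c=3) 86(c=5)]
  13. access 32: MISS, evict 87(c=1). Cache: [23(c=1) 42(c=1) 9(c=1) 32(c=1) 62(c=3) 86(c=5)]
Total: 6 hits, 7 misses, 1 evictions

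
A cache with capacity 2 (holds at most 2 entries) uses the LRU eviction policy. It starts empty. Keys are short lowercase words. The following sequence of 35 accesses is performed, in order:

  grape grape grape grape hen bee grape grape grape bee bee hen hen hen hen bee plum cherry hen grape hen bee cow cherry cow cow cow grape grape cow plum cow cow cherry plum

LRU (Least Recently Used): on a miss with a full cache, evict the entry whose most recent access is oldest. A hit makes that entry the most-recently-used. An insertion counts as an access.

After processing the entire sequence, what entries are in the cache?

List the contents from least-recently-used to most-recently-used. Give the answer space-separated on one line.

Answer: cherry plum

Derivation:
LRU simulation (capacity=2):
  1. access grape: MISS. Cache (LRU->MRU): [grape]
  2. access grape: HIT. Cache (LRU->MRU): [grape]
  3. access grape: HIT. Cache (LRU->MRU): [grape]
  4. access grape: HIT. Cache (LRU->MRU): [grape]
  5. access hen: MISS. Cache (LRU->MRU): [grape hen]
  6. access bee: MISS, evict grape. Cache (LRU->MRU): [hen bee]
  7. access grape: MISS, evict hen. Cache (LRU->MRU): [bee grape]
  8. access grape: HIT. Cache (LRU->MRU): [bee grape]
  9. access grape: HIT. Cache (LRU->MRU): [bee grape]
  10. access bee: HIT. Cache (LRU->MRU): [grape bee]
  11. access bee: HIT. Cache (LRU->MRU): [grape bee]
  12. access hen: MISS, evict grape. Cache (LRU->MRU): [bee hen]
  13. access hen: HIT. Cache (LRU->MRU): [bee hen]
  14. access hen: HIT. Cache (LRU->MRU): [bee hen]
  15. access hen: HIT. Cache (LRU->MRU): [bee hen]
  16. access bee: HIT. Cache (LRU->MRU): [hen bee]
  17. access plum: MISS, evict hen. Cache (LRU->MRU): [bee plum]
  18. access cherry: MISS, evict bee. Cache (LRU->MRU): [plum cherry]
  19. access hen: MISS, evict plum. Cache (LRU->MRU): [cherry hen]
  20. access grape: MISS, evict cherry. Cache (LRU->MRU): [hen grape]
  21. access hen: HIT. Cache (LRU->MRU): [grape hen]
  22. access bee: MISS, evict grape. Cache (LRU->MRU): [hen bee]
  23. access cow: MISS, evict hen. Cache (LRU->MRU): [bee cow]
  24. access cherry: MISS, evict bee. Cache (LRU->MRU): [cow cherry]
  25. access cow: HIT. Cache (LRU->MRU): [cherry cow]
  26. access cow: HIT. Cache (LRU->MRU): [cherry cow]
  27. access cow: HIT. Cache (LRU->MRU): [cherry cow]
  28. access grape: MISS, evict cherry. Cache (LRU->MRU): [cow grape]
  29. access grape: HIT. Cache (LRU->MRU): [cow grape]
  30. access cow: HIT. Cache (LRU->MRU): [grape cow]
  31. access plum: MISS, evict grape. Cache (LRU->MRU): [cow plum]
  32. access cow: HIT. Cache (LRU->MRU): [plum cow]
  33. access cow: HIT. Cache (LRU->MRU): [plum cow]
  34. access cherry: MISS, evict plum. Cache (LRU->MRU): [cow cherry]
  35. access plum: MISS, evict cow. Cache (LRU->MRU): [cherry plum]
Total: 19 hits, 16 misses, 14 evictions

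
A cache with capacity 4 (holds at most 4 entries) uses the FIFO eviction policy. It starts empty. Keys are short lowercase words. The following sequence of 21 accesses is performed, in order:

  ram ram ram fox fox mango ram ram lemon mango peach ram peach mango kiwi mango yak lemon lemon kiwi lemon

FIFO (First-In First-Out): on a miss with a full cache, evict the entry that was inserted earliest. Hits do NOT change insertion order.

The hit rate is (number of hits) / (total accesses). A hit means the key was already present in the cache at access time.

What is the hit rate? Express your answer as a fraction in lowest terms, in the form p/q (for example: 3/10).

Answer: 11/21

Derivation:
FIFO simulation (capacity=4):
  1. access ram: MISS. Cache (old->new): [ram]
  2. access ram: HIT. Cache (old->new): [ram]
  3. access ram: HIT. Cache (old->new): [ram]
  4. access fox: MISS. Cache (old->new): [ram fox]
  5. access fox: HIT. Cache (old->new): [ram fox]
  6. access mango: MISS. Cache (old->new): [ram fox mango]
  7. access ram: HIT. Cache (old->new): [ram fox mango]
  8. access ram: HIT. Cache (old->new): [ram fox mango]
  9. access lemon: MISS. Cache (old->new): [ram fox mango lemon]
  10. access mango: HIT. Cache (old->new): [ram fox mango lemon]
  11. access peach: MISS, evict ram. Cache (old->new): [fox mango lemon peach]
  12. access ram: MISS, evict fox. Cache (old->new): [mango lemon peach ram]
  13. access peach: HIT. Cache (old->new): [mango lemon peach ram]
  14. access mango: HIT. Cache (old->new): [mango lemon peach ram]
  15. access kiwi: MISS, evict mango. Cache (old->new): [lemon peach ram kiwi]
  16. access mango: MISS, evict lemon. Cache (old->new): [peach ram kiwi mango]
  17. access yak: MISS, evict peach. Cache (old->new): [ram kiwi mango yak]
  18. access lemon: MISS, evict ram. Cache (old->new): [kiwi mango yak lemon]
  19. access lemon: HIT. Cache (old->new): [kiwi mango yak lemon]
  20. access kiwi: HIT. Cache (old->new): [kiwi mango yak lemon]
  21. access lemon: HIT. Cache (old->new): [kiwi mango yak lemon]
Total: 11 hits, 10 misses, 6 evictions

Hit rate = 11/21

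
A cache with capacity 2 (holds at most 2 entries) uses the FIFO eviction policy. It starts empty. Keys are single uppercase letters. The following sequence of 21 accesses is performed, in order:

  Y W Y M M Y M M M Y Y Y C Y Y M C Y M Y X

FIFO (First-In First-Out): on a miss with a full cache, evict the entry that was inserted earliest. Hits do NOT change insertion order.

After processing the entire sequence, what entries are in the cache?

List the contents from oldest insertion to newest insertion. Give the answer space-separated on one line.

Answer: Y X

Derivation:
FIFO simulation (capacity=2):
  1. access Y: MISS. Cache (old->new): [Y]
  2. access W: MISS. Cache (old->new): [Y W]
  3. access Y: HIT. Cache (old->new): [Y W]
  4. access M: MISS, evict Y. Cache (old->new): [W M]
  5. access M: HIT. Cache (old->new): [W M]
  6. access Y: MISS, evict W. Cache (old->new): [M Y]
  7. access M: HIT. Cache (old->new): [M Y]
  8. access M: HIT. Cache (old->new): [M Y]
  9. access M: HIT. Cache (old->new): [M Y]
  10. access Y: HIT. Cache (old->new): [M Y]
  11. access Y: HIT. Cache (old->new): [M Y]
  12. access Y: HIT. Cache (old->new): [M Y]
  13. access C: MISS, evict M. Cache (old->new): [Y C]
  14. access Y: HIT. Cache (old->new): [Y C]
  15. access Y: HIT. Cache (old->new): [Y C]
  16. access M: MISS, evict Y. Cache (old->new): [C M]
  17. access C: HIT. Cache (old->new): [C M]
  18. access Y: MISS, evict C. Cache (old->new): [M Y]
  19. access M: HIT. Cache (old->new): [M Y]
  20. access Y: HIT. Cache (old->new): [M Y]
  21. access X: MISS, evict M. Cache (old->new): [Y X]
Total: 13 hits, 8 misses, 6 evictions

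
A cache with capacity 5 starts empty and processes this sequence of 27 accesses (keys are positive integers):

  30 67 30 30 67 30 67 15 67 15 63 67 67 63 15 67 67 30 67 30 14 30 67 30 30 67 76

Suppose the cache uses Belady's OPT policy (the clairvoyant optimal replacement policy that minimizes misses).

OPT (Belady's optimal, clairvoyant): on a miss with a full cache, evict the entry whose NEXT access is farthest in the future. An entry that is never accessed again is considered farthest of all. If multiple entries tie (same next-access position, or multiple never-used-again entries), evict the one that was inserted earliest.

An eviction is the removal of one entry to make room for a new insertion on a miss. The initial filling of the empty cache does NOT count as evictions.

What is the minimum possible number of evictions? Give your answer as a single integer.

Answer: 1

Derivation:
OPT (Belady) simulation (capacity=5):
  1. access 30: MISS. Cache: [30]
  2. access 67: MISS. Cache: [30 67]
  3. access 30: HIT. Next use of 30: step 4. Cache: [30 67]
  4. access 30: HIT. Next use of 30: step 6. Cache: [30 67]
  5. access 67: HIT. Next use of 67: step 7. Cache: [30 67]
  6. access 30: HIT. Next use of 30: step 18. Cache: [30 67]
  7. access 67: HIT. Next use of 67: step 9. Cache: [30 67]
  8. access 15: MISS. Cache: [30 67 15]
  9. access 67: HIT. Next use of 67: step 12. Cache: [30 67 15]
  10. access 15: HIT. Next use of 15: step 15. Cache: [30 67 15]
  11. access 63: MISS. Cache: [30 67 15 63]
  12. access 67: HIT. Next use of 67: step 13. Cache: [30 67 15 63]
  13. access 67: HIT. Next use of 67: step 16. Cache: [30 67 15 63]
  14. access 63: HIT. Next use of 63: never. Cache: [30 67 15 63]
  15. access 15: HIT. Next use of 15: never. Cache: [30 67 15 63]
  16. access 67: HIT. Next use of 67: step 17. Cache: [30 67 15 63]
  17. access 67: HIT. Next use of 67: step 19. Cache: [30 67 15 63]
  18. access 30: HIT. Next use of 30: step 20. Cache: [30 67 15 63]
  19. access 67: HIT. Next use of 67: step 23. Cache: [30 67 15 63]
  20. access 30: HIT. Next use of 30: step 22. Cache: [30 67 15 63]
  21. access 14: MISS. Cache: [30 67 15 63 14]
  22. access 30: HIT. Next use of 30: step 24. Cache: [30 67 15 63 14]
  23. access 67: HIT. Next use of 67: step 26. Cache: [30 67 15 63 14]
  24. access 30: HIT. Next use of 30: step 25. Cache: [30 67 15 63 14]
  25. access 30: HIT. Next use of 30: never. Cache: [30 67 15 63 14]
  26. access 67: HIT. Next use of 67: never. Cache: [30 67 15 63 14]
  27. access 76: MISS, evict 30 (next use: never). Cache: [67 15 63 14 76]
Total: 21 hits, 6 misses, 1 evictions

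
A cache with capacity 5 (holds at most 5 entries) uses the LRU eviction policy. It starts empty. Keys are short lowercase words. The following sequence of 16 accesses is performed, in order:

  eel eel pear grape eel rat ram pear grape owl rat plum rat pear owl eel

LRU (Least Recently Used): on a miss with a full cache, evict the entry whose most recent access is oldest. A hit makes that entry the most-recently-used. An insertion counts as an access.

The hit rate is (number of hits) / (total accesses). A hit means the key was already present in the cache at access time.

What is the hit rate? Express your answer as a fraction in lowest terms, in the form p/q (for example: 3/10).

LRU simulation (capacity=5):
  1. access eel: MISS. Cache (LRU->MRU): [eel]
  2. access eel: HIT. Cache (LRU->MRU): [eel]
  3. access pear: MISS. Cache (LRU->MRU): [eel pear]
  4. access grape: MISS. Cache (LRU->MRU): [eel pear grape]
  5. access eel: HIT. Cache (LRU->MRU): [pear grape eel]
  6. access rat: MISS. Cache (LRU->MRU): [pear grape eel rat]
  7. access ram: MISS. Cache (LRU->MRU): [pear grape eel rat ram]
  8. access pear: HIT. Cache (LRU->MRU): [grape eel rat ram pear]
  9. access grape: HIT. Cache (LRU->MRU): [eel rat ram pear grape]
  10. access owl: MISS, evict eel. Cache (LRU->MRU): [rat ram pear grape owl]
  11. access rat: HIT. Cache (LRU->MRU): [ram pear grape owl rat]
  12. access plum: MISS, evict ram. Cache (LRU->MRU): [pear grape owl rat plum]
  13. access rat: HIT. Cache (LRU->MRU): [pear grape owl plum rat]
  14. access pear: HIT. Cache (LRU->MRU): [grape owl plum rat pear]
  15. access owl: HIT. Cache (LRU->MRU): [grape plum rat pear owl]
  16. access eel: MISS, evict grape. Cache (LRU->MRU): [plum rat pear owl eel]
Total: 8 hits, 8 misses, 3 evictions

Hit rate = 8/16 = 1/2

Answer: 1/2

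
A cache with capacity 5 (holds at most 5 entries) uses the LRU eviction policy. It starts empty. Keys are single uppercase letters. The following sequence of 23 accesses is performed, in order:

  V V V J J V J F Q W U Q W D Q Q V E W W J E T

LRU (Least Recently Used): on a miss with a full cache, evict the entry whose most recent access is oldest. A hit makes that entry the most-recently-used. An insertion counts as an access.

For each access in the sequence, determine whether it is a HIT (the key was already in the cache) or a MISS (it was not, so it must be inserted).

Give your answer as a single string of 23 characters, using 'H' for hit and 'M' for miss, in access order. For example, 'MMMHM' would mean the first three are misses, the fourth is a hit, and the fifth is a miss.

LRU simulation (capacity=5):
  1. access V: MISS. Cache (LRU->MRU): [V]
  2. access V: HIT. Cache (LRU->MRU): [V]
  3. access V: HIT. Cache (LRU->MRU): [V]
  4. access J: MISS. Cache (LRU->MRU): [V J]
  5. access J: HIT. Cache (LRU->MRU): [V J]
  6. access V: HIT. Cache (LRU->MRU): [J V]
  7. access J: HIT. Cache (LRU->MRU): [V J]
  8. access F: MISS. Cache (LRU->MRU): [V J F]
  9. access Q: MISS. Cache (LRU->MRU): [V J F Q]
  10. access W: MISS. Cache (LRU->MRU): [V J F Q W]
  11. access U: MISS, evict V. Cache (LRU->MRU): [J F Q W U]
  12. access Q: HIT. Cache (LRU->MRU): [J F W U Q]
  13. access W: HIT. Cache (LRU->MRU): [J F U Q W]
  14. access D: MISS, evict J. Cache (LRU->MRU): [F U Q W D]
  15. access Q: HIT. Cache (LRU->MRU): [F U W D Q]
  16. access Q: HIT. Cache (LRU->MRU): [F U W D Q]
  17. access V: MISS, evict F. Cache (LRU->MRU): [U W D Q V]
  18. access E: MISS, evict U. Cache (LRU->MRU): [W D Q V E]
  19. access W: HIT. Cache (LRU->MRU): [D Q V E W]
  20. access W: HIT. Cache (LRU->MRU): [D Q V E W]
  21. access J: MISS, evict D. Cache (LRU->MRU): [Q V E W J]
  22. access E: HIT. Cache (LRU->MRU): [Q V W J E]
  23. access T: MISS, evict Q. Cache (LRU->MRU): [V W J E T]
Total: 12 hits, 11 misses, 6 evictions

Answer: MHHMHHHMMMMHHMHHMMHHMHM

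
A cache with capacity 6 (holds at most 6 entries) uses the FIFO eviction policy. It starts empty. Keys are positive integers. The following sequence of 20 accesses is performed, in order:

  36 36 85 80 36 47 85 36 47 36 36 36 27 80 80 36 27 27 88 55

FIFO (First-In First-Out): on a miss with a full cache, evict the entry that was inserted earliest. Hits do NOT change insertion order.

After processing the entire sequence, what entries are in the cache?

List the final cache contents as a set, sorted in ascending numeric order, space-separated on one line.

Answer: 27 47 55 80 85 88

Derivation:
FIFO simulation (capacity=6):
  1. access 36: MISS. Cache (old->new): [36]
  2. access 36: HIT. Cache (old->new): [36]
  3. access 85: MISS. Cache (old->new): [36 85]
  4. access 80: MISS. Cache (old->new): [36 85 80]
  5. access 36: HIT. Cache (old->new): [36 85 80]
  6. access 47: MISS. Cache (old->new): [36 85 80 47]
  7. access 85: HIT. Cache (old->new): [36 85 80 47]
  8. access 36: HIT. Cache (old->new): [36 85 80 47]
  9. access 47: HIT. Cache (old->new): [36 85 80 47]
  10. access 36: HIT. Cache (old->new): [36 85 80 47]
  11. access 36: HIT. Cache (old->new): [36 85 80 47]
  12. access 36: HIT. Cache (old->new): [36 85 80 47]
  13. access 27: MISS. Cache (old->new): [36 85 80 47 27]
  14. access 80: HIT. Cache (old->new): [36 85 80 47 27]
  15. access 80: HIT. Cache (old->new): [36 85 80 47 27]
  16. access 36: HIT. Cache (old->new): [36 85 80 47 27]
  17. access 27: HIT. Cache (old->new): [36 85 80 47 27]
  18. access 27: HIT. Cache (old->new): [36 85 80 47 27]
  19. access 88: MISS. Cache (old->new): [36 85 80 47 27 88]
  20. access 55: MISS, evict 36. Cache (old->new): [85 80 47 27 88 55]
Total: 13 hits, 7 misses, 1 evictions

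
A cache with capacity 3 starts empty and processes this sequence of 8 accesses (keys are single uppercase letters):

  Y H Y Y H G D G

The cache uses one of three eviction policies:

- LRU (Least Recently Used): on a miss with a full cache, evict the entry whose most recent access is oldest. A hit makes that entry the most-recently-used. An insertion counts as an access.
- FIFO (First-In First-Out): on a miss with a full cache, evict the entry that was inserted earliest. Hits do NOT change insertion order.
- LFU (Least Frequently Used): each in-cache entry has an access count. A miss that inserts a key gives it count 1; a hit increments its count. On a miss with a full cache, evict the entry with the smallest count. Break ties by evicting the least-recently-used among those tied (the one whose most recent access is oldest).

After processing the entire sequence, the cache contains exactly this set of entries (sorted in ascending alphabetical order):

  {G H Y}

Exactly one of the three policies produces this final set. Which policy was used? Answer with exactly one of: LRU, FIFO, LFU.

Answer: LFU

Derivation:
Simulating under each policy and comparing final sets:
  LRU: final set = {D G H} -> differs
  FIFO: final set = {D G H} -> differs
  LFU: final set = {G H Y} -> MATCHES target
Only LFU produces the target set.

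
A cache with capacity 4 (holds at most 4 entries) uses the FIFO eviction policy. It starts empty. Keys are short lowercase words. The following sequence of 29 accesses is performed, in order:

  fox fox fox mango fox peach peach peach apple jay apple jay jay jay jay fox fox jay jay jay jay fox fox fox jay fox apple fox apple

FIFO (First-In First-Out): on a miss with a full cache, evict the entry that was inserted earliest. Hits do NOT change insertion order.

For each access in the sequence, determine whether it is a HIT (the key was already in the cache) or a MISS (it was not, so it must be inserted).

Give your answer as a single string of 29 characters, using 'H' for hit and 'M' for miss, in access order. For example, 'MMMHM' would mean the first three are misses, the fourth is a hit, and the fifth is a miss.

FIFO simulation (capacity=4):
  1. access fox: MISS. Cache (old->new): [fox]
  2. access fox: HIT. Cache (old->new): [fox]
  3. access fox: HIT. Cache (old->new): [fox]
  4. access mango: MISS. Cache (old->new): [fox mango]
  5. access fox: HIT. Cache (old->new): [fox mango]
  6. access peach: MISS. Cache (old->new): [fox mango peach]
  7. access peach: HIT. Cache (old->new): [fox mango peach]
  8. access peach: HIT. Cache (old->new): [fox mango peach]
  9. access apple: MISS. Cache (old->new): [fox mango peach apple]
  10. access jay: MISS, evict fox. Cache (old->new): [mango peach apple jay]
  11. access apple: HIT. Cache (old->new): [mango peach apple jay]
  12. access jay: HIT. Cache (old->new): [mango peach apple jay]
  13. access jay: HIT. Cache (old->new): [mango peach apple jay]
  14. access jay: HIT. Cache (old->new): [mango peach apple jay]
  15. access jay: HIT. Cache (old->new): [mango peach apple jay]
  16. access fox: MISS, evict mango. Cache (old->new): [peach apple jay fox]
  17. access fox: HIT. Cache (old->new): [peach apple jay fox]
  18. access jay: HIT. Cache (old->new): [peach apple jay fox]
  19. access jay: HIT. Cache (old->new): [peach apple jay fox]
  20. access jay: HIT. Cache (old->new): [peach apple jay fox]
  21. access jay: HIT. Cache (old->new): [peach apple jay fox]
  22. access fox: HIT. Cache (old->new): [peach apple jay fox]
  23. access fox: HIT. Cache (old->new): [peach apple jay fox]
  24. access fox: HIT. Cache (old->new): [peach apple jay fox]
  25. access jay: HIT. Cache (old->new): [peach apple jay fox]
  26. access fox: HIT. Cache (old->new): [peach apple jay fox]
  27. access apple: HIT. Cache (old->new): [peach apple jay fox]
  28. access fox: HIT. Cache (old->new): [peach apple jay fox]
  29. access apple: HIT. Cache (old->new): [peach apple jay fox]
Total: 23 hits, 6 misses, 2 evictions

Answer: MHHMHMHHMMHHHHHMHHHHHHHHHHHHH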